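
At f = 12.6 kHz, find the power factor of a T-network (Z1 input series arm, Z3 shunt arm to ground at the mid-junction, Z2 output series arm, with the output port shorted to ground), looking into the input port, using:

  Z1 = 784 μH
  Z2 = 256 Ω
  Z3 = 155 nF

Step 1 — Angular frequency: ω = 2π·f = 2π·1.26e+04 = 7.917e+04 rad/s.
Step 2 — Component impedances:
  Z1: Z = jωL = j·7.917e+04·0.000784 = 0 + j62.07 Ω
  Z2: Z = R = 256 Ω
  Z3: Z = 1/(jωC) = -j/(ω·C) = 0 - j81.49 Ω
Step 3 — With the output port shorted to ground, the output series arm Z2 runs from the junction to ground; the shunt arm Z3 also runs from the junction to ground. They appear in parallel: Z3 || Z2 = 23.55 - j73.99 Ω.
Step 4 — Series with input arm Z1: Z_in = Z1 + (Z3 || Z2) = 23.55 - j11.93 Ω = 26.4∠-26.9° Ω.
Step 5 — Power factor: PF = cos(φ) = Re(Z)/|Z| = 23.555/26.402 = 0.8922.
Step 6 — Type: Im(Z) = -11.93 ⇒ leading (phase φ = -26.9°).

PF = 0.8922 (leading, φ = -26.9°)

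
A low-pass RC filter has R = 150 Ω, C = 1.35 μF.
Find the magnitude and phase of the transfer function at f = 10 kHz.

Step 1 — Angular frequency: ω = 2π·1e+04 = 6.283e+04 rad/s.
Step 2 — Transfer function: H(jω) = 1/(1 + jωRC).
Step 3 — Denominator: 1 + jωRC = 1 + j·6.283e+04·150·1.35e-06 = 1 + j12.72.
Step 4 — H = 0.006139 - j0.07811.
Step 5 — Magnitude: |H| = 0.07835 (-22.1 dB); phase: φ = -85.5°.

|H| = 0.07835 (-22.1 dB), φ = -85.5°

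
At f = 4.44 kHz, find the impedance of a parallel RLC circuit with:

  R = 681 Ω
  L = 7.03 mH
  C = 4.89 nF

Step 1 — Angular frequency: ω = 2π·f = 2π·4440 = 2.79e+04 rad/s.
Step 2 — Component impedances:
  R: Z = R = 681 Ω
  L: Z = jωL = j·2.79e+04·0.00703 = 0 + j196.1 Ω
  C: Z = 1/(jωC) = -j/(ω·C) = 0 - j7330 Ω
Step 3 — Parallel combination: 1/Z_total = 1/R + 1/L + 1/C; Z_total = 54.83 + j185.3 Ω = 193.2∠73.5° Ω.

Z = 54.83 + j185.3 Ω = 193.2∠73.5° Ω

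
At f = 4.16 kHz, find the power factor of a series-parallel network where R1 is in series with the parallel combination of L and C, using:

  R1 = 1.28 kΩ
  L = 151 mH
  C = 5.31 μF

Step 1 — Angular frequency: ω = 2π·f = 2π·4160 = 2.614e+04 rad/s.
Step 2 — Component impedances:
  R1: Z = R = 1280 Ω
  L: Z = jωL = j·2.614e+04·0.151 = 0 + j3947 Ω
  C: Z = 1/(jωC) = -j/(ω·C) = 0 - j7.205 Ω
Step 3 — Parallel branch: L || C = 1/(1/L + 1/C) = 0 - j7.218 Ω.
Step 4 — Series with R1: Z_total = R1 + (L || C) = 1280 - j7.218 Ω = 1280∠-0.3° Ω.
Step 5 — Power factor: PF = cos(φ) = Re(Z)/|Z| = 1280/1280 = 1.
Step 6 — Type: Im(Z) = -7.218 ⇒ leading (phase φ = -0.3°).

PF = 1 (leading, φ = -0.3°)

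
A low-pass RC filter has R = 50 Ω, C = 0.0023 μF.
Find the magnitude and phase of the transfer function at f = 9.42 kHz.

Step 1 — Angular frequency: ω = 2π·9420 = 5.919e+04 rad/s.
Step 2 — Transfer function: H(jω) = 1/(1 + jωRC).
Step 3 — Denominator: 1 + jωRC = 1 + j·5.919e+04·50·2.3e-09 = 1 + j0.006807.
Step 4 — H = 1 - j0.006806.
Step 5 — Magnitude: |H| = 1 (-0.0 dB); phase: φ = -0.4°.

|H| = 1 (-0.0 dB), φ = -0.4°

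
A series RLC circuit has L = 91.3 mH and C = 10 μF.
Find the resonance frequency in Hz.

Step 1 — Resonance condition Im(Z)=0 gives ω₀ = 1/√(LC).
Step 2 — ω₀ = 1/√(0.0913·1e-05) = 1047 rad/s.
Step 3 — f₀ = ω₀/(2π) = 166.6 Hz.

f₀ = 166.6 Hz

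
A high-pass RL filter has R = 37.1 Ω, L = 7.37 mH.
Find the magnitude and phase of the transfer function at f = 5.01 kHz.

Step 1 — Angular frequency: ω = 2π·5010 = 3.148e+04 rad/s.
Step 2 — Transfer function: H(jω) = jωL/(R + jωL).
Step 3 — Numerator jωL = j·232; denominator R + jωL = 37.1 + j232.
Step 4 — H = 0.9751 + j0.1559.
Step 5 — Magnitude: |H| = 0.9875 (-0.1 dB); phase: φ = 9.1°.

|H| = 0.9875 (-0.1 dB), φ = 9.1°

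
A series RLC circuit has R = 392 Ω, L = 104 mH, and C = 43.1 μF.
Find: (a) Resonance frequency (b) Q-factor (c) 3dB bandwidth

Step 1 — Resonance condition Im(Z)=0 gives ω₀ = 1/√(LC).
Step 2 — ω₀ = 1/√(0.104·4.31e-05) = 472.3 rad/s.
Step 3 — f₀ = ω₀/(2π) = 75.17 Hz.
Step 4 — Series Q: Q = ω₀L/R = 472.3·0.104/392 = 0.1253.
Step 5 — 3dB bandwidth: Δω = ω₀/Q = 3769 rad/s; BW = Δω/(2π) = 599.9 Hz.

(a) f₀ = 75.17 Hz  (b) Q = 0.1253  (c) BW = 599.9 Hz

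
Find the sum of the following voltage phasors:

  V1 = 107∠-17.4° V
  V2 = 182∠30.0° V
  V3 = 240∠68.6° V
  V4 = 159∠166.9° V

Step 1 — Convert each phasor to rectangular form:
  V1 = 107·(cos(-17.4°) + j·sin(-17.4°)) = 102.1 - j32 V
  V2 = 182·(cos(30.0°) + j·sin(30.0°)) = 157.6 + j91 V
  V3 = 240·(cos(68.6°) + j·sin(68.6°)) = 87.57 + j223.5 V
  V4 = 159·(cos(166.9°) + j·sin(166.9°)) = -154.9 + j36.04 V
Step 2 — Sum components: V_total = 192.4 + j318.5 V.
Step 3 — Convert to polar: |V_total| = 372.1 V, ∠V_total = 58.9°.

V_total = 372.1∠58.9° V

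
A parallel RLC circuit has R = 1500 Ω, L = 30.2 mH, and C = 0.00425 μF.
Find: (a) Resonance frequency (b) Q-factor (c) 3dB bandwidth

Step 1 — Resonance: ω₀ = 1/√(LC) = 1/√(0.0302·4.25e-09) = 8.827e+04 rad/s.
Step 2 — f₀ = ω₀/(2π) = 1.405e+04 Hz.
Step 3 — Parallel Q: Q = R/(ω₀L) = 1500/(8.827e+04·0.0302) = 0.5627.
Step 4 — Bandwidth: Δω = ω₀/Q = 1.569e+05 rad/s; BW = Δω/(2π) = 2.497e+04 Hz.

(a) f₀ = 1.405e+04 Hz  (b) Q = 0.5627  (c) BW = 2.497e+04 Hz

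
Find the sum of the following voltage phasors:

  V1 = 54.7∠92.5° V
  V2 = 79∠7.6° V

Step 1 — Convert each phasor to rectangular form:
  V1 = 54.7·(cos(92.5°) + j·sin(92.5°)) = -2.386 + j54.65 V
  V2 = 79·(cos(7.6°) + j·sin(7.6°)) = 78.31 + j10.45 V
Step 2 — Sum components: V_total = 75.92 + j65.1 V.
Step 3 — Convert to polar: |V_total| = 100 V, ∠V_total = 40.6°.

V_total = 100∠40.6° V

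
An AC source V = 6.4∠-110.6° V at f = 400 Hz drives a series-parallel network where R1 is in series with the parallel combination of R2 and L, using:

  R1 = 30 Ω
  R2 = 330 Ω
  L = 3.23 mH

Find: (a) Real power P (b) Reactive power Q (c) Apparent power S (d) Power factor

Step 1 — Angular frequency: ω = 2π·f = 2π·400 = 2513 rad/s.
Step 2 — Component impedances:
  R1: Z = R = 30 Ω
  R2: Z = R = 330 Ω
  L: Z = jωL = j·2513·0.00323 = 0 + j8.118 Ω
Step 3 — Parallel branch: R2 || L = 1/(1/R2 + 1/L) = 0.1996 + j8.113 Ω.
Step 4 — Series with R1: Z_total = R1 + (R2 || L) = 30.2 + j8.113 Ω = 31.27∠15.0° Ω.
Step 5 — Source phasor: V = 6.4∠-110.6° V = -2.252 - j5.991 V.
Step 6 — Current: I = V / Z = -0.1192 - j0.1663 A = 0.2047∠-125.6° A.
Step 7 — Complex power: S = V·I* = 1.265 + j0.3398 VA.
Step 8 — Real power: P = Re(S) = 1.265 W.
Step 9 — Reactive power: Q = Im(S) = 0.3398 VAR.
Step 10 — Apparent power: |S| = 1.31 VA.
Step 11 — Power factor: PF = P/|S| = 0.9658 (lagging).

(a) P = 1.265 W  (b) Q = 0.3398 VAR  (c) S = 1.31 VA  (d) PF = 0.9658 (lagging)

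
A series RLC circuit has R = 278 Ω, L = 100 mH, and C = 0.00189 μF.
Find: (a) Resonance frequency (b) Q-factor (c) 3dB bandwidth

Step 1 — Resonance: ω₀ = 1/√(LC) = 1/√(0.1·1.89e-09) = 7.274e+04 rad/s.
Step 2 — f₀ = ω₀/(2π) = 1.158e+04 Hz.
Step 3 — Series Q: Q = ω₀L/R = 7.274e+04·0.1/278 = 26.17.
Step 4 — Bandwidth: Δω = ω₀/Q = 2780 rad/s; BW = Δω/(2π) = 442.5 Hz.

(a) f₀ = 1.158e+04 Hz  (b) Q = 26.17  (c) BW = 442.5 Hz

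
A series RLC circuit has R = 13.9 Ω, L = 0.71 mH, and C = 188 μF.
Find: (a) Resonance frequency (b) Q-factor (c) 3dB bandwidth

Step 1 — Resonance condition Im(Z)=0 gives ω₀ = 1/√(LC).
Step 2 — ω₀ = 1/√(0.00071·0.000188) = 2737 rad/s.
Step 3 — f₀ = ω₀/(2π) = 435.6 Hz.
Step 4 — Series Q: Q = ω₀L/R = 2737·0.00071/13.9 = 0.1398.
Step 5 — 3dB bandwidth: Δω = ω₀/Q = 1.958e+04 rad/s; BW = Δω/(2π) = 3116 Hz.

(a) f₀ = 435.6 Hz  (b) Q = 0.1398  (c) BW = 3116 Hz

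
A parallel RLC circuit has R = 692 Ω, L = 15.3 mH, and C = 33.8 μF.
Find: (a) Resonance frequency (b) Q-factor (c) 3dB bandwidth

Step 1 — Resonance: ω₀ = 1/√(LC) = 1/√(0.0153·3.38e-05) = 1391 rad/s.
Step 2 — f₀ = ω₀/(2π) = 221.3 Hz.
Step 3 — Parallel Q: Q = R/(ω₀L) = 692/(1391·0.0153) = 32.53.
Step 4 — Bandwidth: Δω = ω₀/Q = 42.75 rad/s; BW = Δω/(2π) = 6.805 Hz.

(a) f₀ = 221.3 Hz  (b) Q = 32.53  (c) BW = 6.805 Hz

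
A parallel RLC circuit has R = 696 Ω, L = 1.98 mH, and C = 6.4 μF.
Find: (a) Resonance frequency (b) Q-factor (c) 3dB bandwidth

Step 1 — Resonance: ω₀ = 1/√(LC) = 1/√(0.00198·6.4e-06) = 8883 rad/s.
Step 2 — f₀ = ω₀/(2π) = 1414 Hz.
Step 3 — Parallel Q: Q = R/(ω₀L) = 696/(8883·0.00198) = 39.57.
Step 4 — Bandwidth: Δω = ω₀/Q = 224.5 rad/s; BW = Δω/(2π) = 35.73 Hz.

(a) f₀ = 1414 Hz  (b) Q = 39.57  (c) BW = 35.73 Hz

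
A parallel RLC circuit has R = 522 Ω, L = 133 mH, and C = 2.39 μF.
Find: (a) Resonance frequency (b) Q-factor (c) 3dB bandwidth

Step 1 — Resonance: ω₀ = 1/√(LC) = 1/√(0.133·2.39e-06) = 1774 rad/s.
Step 2 — f₀ = ω₀/(2π) = 282.3 Hz.
Step 3 — Parallel Q: Q = R/(ω₀L) = 522/(1774·0.133) = 2.213.
Step 4 — Bandwidth: Δω = ω₀/Q = 801.6 rad/s; BW = Δω/(2π) = 127.6 Hz.

(a) f₀ = 282.3 Hz  (b) Q = 2.213  (c) BW = 127.6 Hz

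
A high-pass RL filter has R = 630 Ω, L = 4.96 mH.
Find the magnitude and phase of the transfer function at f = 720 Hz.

Step 1 — Angular frequency: ω = 2π·720 = 4524 rad/s.
Step 2 — Transfer function: H(jω) = jωL/(R + jωL).
Step 3 — Numerator jωL = j·22.44; denominator R + jωL = 630 + j22.44.
Step 4 — H = 0.001267 + j0.03557.
Step 5 — Magnitude: |H| = 0.03559 (-29.0 dB); phase: φ = 88.0°.

|H| = 0.03559 (-29.0 dB), φ = 88.0°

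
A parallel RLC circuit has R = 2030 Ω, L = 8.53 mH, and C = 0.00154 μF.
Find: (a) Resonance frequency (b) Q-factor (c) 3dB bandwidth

Step 1 — Resonance: ω₀ = 1/√(LC) = 1/√(0.00853·1.54e-09) = 2.759e+05 rad/s.
Step 2 — f₀ = ω₀/(2π) = 4.391e+04 Hz.
Step 3 — Parallel Q: Q = R/(ω₀L) = 2030/(2.759e+05·0.00853) = 0.8625.
Step 4 — Bandwidth: Δω = ω₀/Q = 3.199e+05 rad/s; BW = Δω/(2π) = 5.091e+04 Hz.

(a) f₀ = 4.391e+04 Hz  (b) Q = 0.8625  (c) BW = 5.091e+04 Hz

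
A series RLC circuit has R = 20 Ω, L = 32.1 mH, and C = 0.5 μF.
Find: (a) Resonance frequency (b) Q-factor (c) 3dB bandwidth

Step 1 — Resonance: ω₀ = 1/√(LC) = 1/√(0.0321·5e-07) = 7893 rad/s.
Step 2 — f₀ = ω₀/(2π) = 1256 Hz.
Step 3 — Series Q: Q = ω₀L/R = 7893·0.0321/20 = 12.67.
Step 4 — Bandwidth: Δω = ω₀/Q = 623.1 rad/s; BW = Δω/(2π) = 99.16 Hz.

(a) f₀ = 1256 Hz  (b) Q = 12.67  (c) BW = 99.16 Hz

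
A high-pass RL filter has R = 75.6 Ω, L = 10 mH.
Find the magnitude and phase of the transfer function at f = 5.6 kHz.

Step 1 — Angular frequency: ω = 2π·5600 = 3.519e+04 rad/s.
Step 2 — Transfer function: H(jω) = jωL/(R + jωL).
Step 3 — Numerator jωL = j·351.9; denominator R + jωL = 75.6 + j351.9.
Step 4 — H = 0.9559 + j0.2054.
Step 5 — Magnitude: |H| = 0.9777 (-0.2 dB); phase: φ = 12.1°.

|H| = 0.9777 (-0.2 dB), φ = 12.1°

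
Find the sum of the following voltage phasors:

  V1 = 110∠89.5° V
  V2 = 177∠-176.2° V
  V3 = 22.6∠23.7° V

Step 1 — Convert each phasor to rectangular form:
  V1 = 110·(cos(89.5°) + j·sin(89.5°)) = 0.9599 + j110 V
  V2 = 177·(cos(-176.2°) + j·sin(-176.2°)) = -176.6 - j11.73 V
  V3 = 22.6·(cos(23.7°) + j·sin(23.7°)) = 20.69 + j9.084 V
Step 2 — Sum components: V_total = -155 + j107.3 V.
Step 3 — Convert to polar: |V_total| = 188.5 V, ∠V_total = 145.3°.

V_total = 188.5∠145.3° V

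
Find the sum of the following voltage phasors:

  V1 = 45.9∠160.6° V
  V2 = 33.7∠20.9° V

Step 1 — Convert each phasor to rectangular form:
  V1 = 45.9·(cos(160.6°) + j·sin(160.6°)) = -43.29 + j15.25 V
  V2 = 33.7·(cos(20.9°) + j·sin(20.9°)) = 31.48 + j12.02 V
Step 2 — Sum components: V_total = -11.81 + j27.27 V.
Step 3 — Convert to polar: |V_total| = 29.72 V, ∠V_total = 113.4°.

V_total = 29.72∠113.4° V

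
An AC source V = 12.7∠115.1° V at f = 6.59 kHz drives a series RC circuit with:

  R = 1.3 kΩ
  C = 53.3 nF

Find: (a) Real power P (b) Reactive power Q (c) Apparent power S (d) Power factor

Step 1 — Angular frequency: ω = 2π·f = 2π·6590 = 4.141e+04 rad/s.
Step 2 — Component impedances:
  R: Z = R = 1300 Ω
  C: Z = 1/(jωC) = -j/(ω·C) = 0 - j453.1 Ω
Step 3 — Series combination: Z_total = R + C = 1300 - j453.1 Ω = 1377∠-19.2° Ω.
Step 4 — Source phasor: V = 12.7∠115.1° V = -5.387 + j11.5 V.
Step 5 — Current: I = V / Z = -0.006445 + j0.0066 A = 0.009225∠134.3° A.
Step 6 — Complex power: S = V·I* = 0.1106 - j0.03856 VA.
Step 7 — Real power: P = Re(S) = 0.1106 W.
Step 8 — Reactive power: Q = Im(S) = -0.03856 VAR.
Step 9 — Apparent power: |S| = 0.1172 VA.
Step 10 — Power factor: PF = P/|S| = 0.9443 (leading).

(a) P = 0.1106 W  (b) Q = -0.03856 VAR  (c) S = 0.1172 VA  (d) PF = 0.9443 (leading)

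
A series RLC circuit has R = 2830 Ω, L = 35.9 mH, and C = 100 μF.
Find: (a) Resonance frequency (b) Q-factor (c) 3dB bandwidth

Step 1 — Resonance: ω₀ = 1/√(LC) = 1/√(0.0359·0.0001) = 527.8 rad/s.
Step 2 — f₀ = ω₀/(2π) = 84 Hz.
Step 3 — Series Q: Q = ω₀L/R = 527.8·0.0359/2830 = 0.006695.
Step 4 — Bandwidth: Δω = ω₀/Q = 7.883e+04 rad/s; BW = Δω/(2π) = 1.255e+04 Hz.

(a) f₀ = 84 Hz  (b) Q = 0.006695  (c) BW = 1.255e+04 Hz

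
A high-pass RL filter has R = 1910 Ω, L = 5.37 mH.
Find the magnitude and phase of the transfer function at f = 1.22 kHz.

Step 1 — Angular frequency: ω = 2π·1220 = 7665 rad/s.
Step 2 — Transfer function: H(jω) = jωL/(R + jωL).
Step 3 — Numerator jωL = j·41.16; denominator R + jωL = 1910 + j41.16.
Step 4 — H = 0.0004643 + j0.02154.
Step 5 — Magnitude: |H| = 0.02155 (-33.3 dB); phase: φ = 88.8°.

|H| = 0.02155 (-33.3 dB), φ = 88.8°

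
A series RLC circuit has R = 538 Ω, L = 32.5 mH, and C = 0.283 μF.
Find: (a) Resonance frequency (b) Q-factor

Step 1 — Resonance condition Im(Z)=0 gives ω₀ = 1/√(LC).
Step 2 — ω₀ = 1/√(0.0325·2.83e-07) = 1.043e+04 rad/s.
Step 3 — f₀ = ω₀/(2π) = 1660 Hz.
Step 4 — Series Q: Q = ω₀L/R = 1.043e+04·0.0325/538 = 0.6299.

(a) f₀ = 1660 Hz  (b) Q = 0.6299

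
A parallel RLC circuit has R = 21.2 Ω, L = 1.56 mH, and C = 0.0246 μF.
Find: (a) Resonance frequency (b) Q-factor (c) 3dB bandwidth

Step 1 — Resonance: ω₀ = 1/√(LC) = 1/√(0.00156·2.46e-08) = 1.614e+05 rad/s.
Step 2 — f₀ = ω₀/(2π) = 2.569e+04 Hz.
Step 3 — Parallel Q: Q = R/(ω₀L) = 21.2/(1.614e+05·0.00156) = 0.08419.
Step 4 — Bandwidth: Δω = ω₀/Q = 1.917e+06 rad/s; BW = Δω/(2π) = 3.052e+05 Hz.

(a) f₀ = 2.569e+04 Hz  (b) Q = 0.08419  (c) BW = 3.052e+05 Hz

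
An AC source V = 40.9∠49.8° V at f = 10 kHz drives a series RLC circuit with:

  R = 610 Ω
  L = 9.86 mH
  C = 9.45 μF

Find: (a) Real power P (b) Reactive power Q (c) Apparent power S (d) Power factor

Step 1 — Angular frequency: ω = 2π·f = 2π·1e+04 = 6.283e+04 rad/s.
Step 2 — Component impedances:
  R: Z = R = 610 Ω
  L: Z = jωL = j·6.283e+04·0.00986 = 0 + j619.5 Ω
  C: Z = 1/(jωC) = -j/(ω·C) = 0 - j1.684 Ω
Step 3 — Series combination: Z_total = R + L + C = 610 + j617.8 Ω = 868.2∠45.4° Ω.
Step 4 — Source phasor: V = 40.9∠49.8° V = 26.4 + j31.24 V.
Step 5 — Current: I = V / Z = 0.04697 + j0.003642 A = 0.04711∠4.4° A.
Step 6 — Complex power: S = V·I* = 1.354 + j1.371 VA.
Step 7 — Real power: P = Re(S) = 1.354 W.
Step 8 — Reactive power: Q = Im(S) = 1.371 VAR.
Step 9 — Apparent power: |S| = 1.927 VA.
Step 10 — Power factor: PF = P/|S| = 0.7026 (lagging).

(a) P = 1.354 W  (b) Q = 1.371 VAR  (c) S = 1.927 VA  (d) PF = 0.7026 (lagging)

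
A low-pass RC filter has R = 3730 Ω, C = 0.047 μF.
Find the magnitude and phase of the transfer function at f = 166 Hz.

Step 1 — Angular frequency: ω = 2π·166 = 1043 rad/s.
Step 2 — Transfer function: H(jω) = 1/(1 + jωRC).
Step 3 — Denominator: 1 + jωRC = 1 + j·1043·3730·4.7e-08 = 1 + j0.1828.
Step 4 — H = 0.9676 - j0.1769.
Step 5 — Magnitude: |H| = 0.9837 (-0.1 dB); phase: φ = -10.4°.

|H| = 0.9837 (-0.1 dB), φ = -10.4°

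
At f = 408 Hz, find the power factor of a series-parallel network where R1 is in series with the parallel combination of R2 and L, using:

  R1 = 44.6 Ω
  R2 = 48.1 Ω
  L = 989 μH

Step 1 — Angular frequency: ω = 2π·f = 2π·408 = 2564 rad/s.
Step 2 — Component impedances:
  R1: Z = R = 44.6 Ω
  R2: Z = R = 48.1 Ω
  L: Z = jωL = j·2564·0.000989 = 0 + j2.535 Ω
Step 3 — Parallel branch: R2 || L = 1/(1/R2 + 1/L) = 0.1333 + j2.528 Ω.
Step 4 — Series with R1: Z_total = R1 + (R2 || L) = 44.73 + j2.528 Ω = 44.8∠3.2° Ω.
Step 5 — Power factor: PF = cos(φ) = Re(Z)/|Z| = 44.73/44.8 = 0.9984.
Step 6 — Type: Im(Z) = 2.528 ⇒ lagging (phase φ = 3.2°).

PF = 0.9984 (lagging, φ = 3.2°)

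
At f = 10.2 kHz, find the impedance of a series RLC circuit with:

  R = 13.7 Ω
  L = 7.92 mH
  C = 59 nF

Step 1 — Angular frequency: ω = 2π·f = 2π·1.02e+04 = 6.409e+04 rad/s.
Step 2 — Component impedances:
  R: Z = R = 13.7 Ω
  L: Z = jωL = j·6.409e+04·0.00792 = 0 + j507.6 Ω
  C: Z = 1/(jωC) = -j/(ω·C) = 0 - j264.5 Ω
Step 3 — Series combination: Z_total = R + L + C = 13.7 + j243.1 Ω = 243.5∠86.8° Ω.

Z = 13.7 + j243.1 Ω = 243.5∠86.8° Ω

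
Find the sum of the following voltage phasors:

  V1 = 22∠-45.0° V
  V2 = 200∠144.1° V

Step 1 — Convert each phasor to rectangular form:
  V1 = 22·(cos(-45.0°) + j·sin(-45.0°)) = 15.56 - j15.56 V
  V2 = 200·(cos(144.1°) + j·sin(144.1°)) = -162 + j117.3 V
Step 2 — Sum components: V_total = -146.5 + j101.7 V.
Step 3 — Convert to polar: |V_total| = 178.3 V, ∠V_total = 145.2°.

V_total = 178.3∠145.2° V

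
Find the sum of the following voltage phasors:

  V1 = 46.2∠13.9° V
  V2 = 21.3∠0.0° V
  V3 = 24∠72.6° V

Step 1 — Convert each phasor to rectangular form:
  V1 = 46.2·(cos(13.9°) + j·sin(13.9°)) = 44.85 + j11.1 V
  V2 = 21.3·(cos(0.0°) + j·sin(0.0°)) = 21.3 V
  V3 = 24·(cos(72.6°) + j·sin(72.6°)) = 7.177 + j22.9 V
Step 2 — Sum components: V_total = 73.32 + j34 V.
Step 3 — Convert to polar: |V_total| = 80.82 V, ∠V_total = 24.9°.

V_total = 80.82∠24.9° V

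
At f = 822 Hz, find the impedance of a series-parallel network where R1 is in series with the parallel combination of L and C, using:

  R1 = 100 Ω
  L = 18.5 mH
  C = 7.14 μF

Step 1 — Angular frequency: ω = 2π·f = 2π·822 = 5165 rad/s.
Step 2 — Component impedances:
  R1: Z = R = 100 Ω
  L: Z = jωL = j·5165·0.0185 = 0 + j95.55 Ω
  C: Z = 1/(jωC) = -j/(ω·C) = 0 - j27.12 Ω
Step 3 — Parallel branch: L || C = 1/(1/L + 1/C) = 0 - j37.86 Ω.
Step 4 — Series with R1: Z_total = R1 + (L || C) = 100 - j37.86 Ω = 106.9∠-20.7° Ω.

Z = 100 - j37.86 Ω = 106.9∠-20.7° Ω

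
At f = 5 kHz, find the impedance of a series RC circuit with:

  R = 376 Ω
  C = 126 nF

Step 1 — Angular frequency: ω = 2π·f = 2π·5000 = 3.142e+04 rad/s.
Step 2 — Component impedances:
  R: Z = R = 376 Ω
  C: Z = 1/(jωC) = -j/(ω·C) = 0 - j252.6 Ω
Step 3 — Series combination: Z_total = R + C = 376 - j252.6 Ω = 453∠-33.9° Ω.

Z = 376 - j252.6 Ω = 453∠-33.9° Ω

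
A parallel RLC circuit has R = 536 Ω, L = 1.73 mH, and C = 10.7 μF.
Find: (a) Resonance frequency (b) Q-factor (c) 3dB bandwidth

Step 1 — Resonance: ω₀ = 1/√(LC) = 1/√(0.00173·1.07e-05) = 7350 rad/s.
Step 2 — f₀ = ω₀/(2π) = 1170 Hz.
Step 3 — Parallel Q: Q = R/(ω₀L) = 536/(7350·0.00173) = 42.15.
Step 4 — Bandwidth: Δω = ω₀/Q = 174.4 rad/s; BW = Δω/(2π) = 27.75 Hz.

(a) f₀ = 1170 Hz  (b) Q = 42.15  (c) BW = 27.75 Hz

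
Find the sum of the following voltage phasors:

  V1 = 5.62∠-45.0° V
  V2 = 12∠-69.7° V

Step 1 — Convert each phasor to rectangular form:
  V1 = 5.62·(cos(-45.0°) + j·sin(-45.0°)) = 3.974 - j3.974 V
  V2 = 12·(cos(-69.7°) + j·sin(-69.7°)) = 4.163 - j11.25 V
Step 2 — Sum components: V_total = 8.137 - j15.23 V.
Step 3 — Convert to polar: |V_total| = 17.27 V, ∠V_total = -61.9°.

V_total = 17.27∠-61.9° V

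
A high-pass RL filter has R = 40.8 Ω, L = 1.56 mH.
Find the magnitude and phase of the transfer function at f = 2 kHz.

Step 1 — Angular frequency: ω = 2π·2000 = 1.257e+04 rad/s.
Step 2 — Transfer function: H(jω) = jωL/(R + jωL).
Step 3 — Numerator jωL = j·19.6; denominator R + jωL = 40.8 + j19.6.
Step 4 — H = 0.1876 + j0.3904.
Step 5 — Magnitude: |H| = 0.4331 (-7.3 dB); phase: φ = 64.3°.

|H| = 0.4331 (-7.3 dB), φ = 64.3°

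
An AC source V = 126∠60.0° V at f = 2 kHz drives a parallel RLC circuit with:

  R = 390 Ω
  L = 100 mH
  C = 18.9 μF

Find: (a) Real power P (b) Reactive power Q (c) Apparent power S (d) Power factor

Step 1 — Angular frequency: ω = 2π·f = 2π·2000 = 1.257e+04 rad/s.
Step 2 — Component impedances:
  R: Z = R = 390 Ω
  L: Z = jωL = j·1.257e+04·0.1 = 0 + j1257 Ω
  C: Z = 1/(jωC) = -j/(ω·C) = 0 - j4.21 Ω
Step 3 — Parallel combination: 1/Z_total = 1/R + 1/L + 1/C; Z_total = 0.04576 - j4.224 Ω = 4.224∠-89.4° Ω.
Step 4 — Source phasor: V = 126∠60.0° V = 63 + j109.1 V.
Step 5 — Current: I = V / Z = -25.67 + j15.19 A = 29.83∠149.4° A.
Step 6 — Complex power: S = V·I* = 40.71 - j3758 VA.
Step 7 — Real power: P = Re(S) = 40.71 W.
Step 8 — Reactive power: Q = Im(S) = -3758 VAR.
Step 9 — Apparent power: |S| = 3758 VA.
Step 10 — Power factor: PF = P/|S| = 0.01083 (leading).

(a) P = 40.71 W  (b) Q = -3758 VAR  (c) S = 3758 VA  (d) PF = 0.01083 (leading)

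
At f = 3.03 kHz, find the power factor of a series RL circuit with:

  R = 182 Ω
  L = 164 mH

Step 1 — Angular frequency: ω = 2π·f = 2π·3030 = 1.904e+04 rad/s.
Step 2 — Component impedances:
  R: Z = R = 182 Ω
  L: Z = jωL = j·1.904e+04·0.164 = 0 + j3122 Ω
Step 3 — Series combination: Z_total = R + L = 182 + j3122 Ω = 3128∠86.7° Ω.
Step 4 — Power factor: PF = cos(φ) = Re(Z)/|Z| = 182/3127.5 = 0.05819.
Step 5 — Type: Im(Z) = 3122 ⇒ lagging (phase φ = 86.7°).

PF = 0.05819 (lagging, φ = 86.7°)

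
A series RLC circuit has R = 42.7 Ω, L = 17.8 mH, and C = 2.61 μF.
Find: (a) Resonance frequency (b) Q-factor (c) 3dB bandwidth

Step 1 — Resonance condition Im(Z)=0 gives ω₀ = 1/√(LC).
Step 2 — ω₀ = 1/√(0.0178·2.61e-06) = 4639 rad/s.
Step 3 — f₀ = ω₀/(2π) = 738.4 Hz.
Step 4 — Series Q: Q = ω₀L/R = 4639·0.0178/42.7 = 1.934.
Step 5 — 3dB bandwidth: Δω = ω₀/Q = 2399 rad/s; BW = Δω/(2π) = 381.8 Hz.

(a) f₀ = 738.4 Hz  (b) Q = 1.934  (c) BW = 381.8 Hz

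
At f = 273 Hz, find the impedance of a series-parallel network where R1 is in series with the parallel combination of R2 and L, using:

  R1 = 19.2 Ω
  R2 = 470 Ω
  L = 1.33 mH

Step 1 — Angular frequency: ω = 2π·f = 2π·273 = 1715 rad/s.
Step 2 — Component impedances:
  R1: Z = R = 19.2 Ω
  R2: Z = R = 470 Ω
  L: Z = jωL = j·1715·0.00133 = 0 + j2.281 Ω
Step 3 — Parallel branch: R2 || L = 1/(1/R2 + 1/L) = 0.01107 + j2.281 Ω.
Step 4 — Series with R1: Z_total = R1 + (R2 || L) = 19.21 + j2.281 Ω = 19.35∠6.8° Ω.

Z = 19.21 + j2.281 Ω = 19.35∠6.8° Ω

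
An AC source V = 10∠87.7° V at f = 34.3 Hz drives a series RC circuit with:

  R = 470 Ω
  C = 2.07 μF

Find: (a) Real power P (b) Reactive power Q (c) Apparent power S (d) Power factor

Step 1 — Angular frequency: ω = 2π·f = 2π·34.3 = 215.5 rad/s.
Step 2 — Component impedances:
  R: Z = R = 470 Ω
  C: Z = 1/(jωC) = -j/(ω·C) = 0 - j2242 Ω
Step 3 — Series combination: Z_total = R + C = 470 - j2242 Ω = 2290∠-78.2° Ω.
Step 4 — Source phasor: V = 10∠87.7° V = 0.4013 + j9.992 V.
Step 5 — Current: I = V / Z = -0.004234 + j0.001067 A = 0.004366∠165.9° A.
Step 6 — Complex power: S = V·I* = 0.00896 - j0.04273 VA.
Step 7 — Real power: P = Re(S) = 0.00896 W.
Step 8 — Reactive power: Q = Im(S) = -0.04273 VAR.
Step 9 — Apparent power: |S| = 0.04366 VA.
Step 10 — Power factor: PF = P/|S| = 0.2052 (leading).

(a) P = 0.00896 W  (b) Q = -0.04273 VAR  (c) S = 0.04366 VA  (d) PF = 0.2052 (leading)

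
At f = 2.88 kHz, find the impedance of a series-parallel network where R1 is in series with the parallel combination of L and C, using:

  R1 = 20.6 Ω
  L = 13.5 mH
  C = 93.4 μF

Step 1 — Angular frequency: ω = 2π·f = 2π·2880 = 1.81e+04 rad/s.
Step 2 — Component impedances:
  R1: Z = R = 20.6 Ω
  L: Z = jωL = j·1.81e+04·0.0135 = 0 + j244.3 Ω
  C: Z = 1/(jωC) = -j/(ω·C) = 0 - j0.5917 Ω
Step 3 — Parallel branch: L || C = 1/(1/L + 1/C) = 0 - j0.5931 Ω.
Step 4 — Series with R1: Z_total = R1 + (L || C) = 20.6 - j0.5931 Ω = 20.61∠-1.6° Ω.

Z = 20.6 - j0.5931 Ω = 20.61∠-1.6° Ω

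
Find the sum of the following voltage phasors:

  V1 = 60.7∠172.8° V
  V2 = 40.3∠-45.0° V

Step 1 — Convert each phasor to rectangular form:
  V1 = 60.7·(cos(172.8°) + j·sin(172.8°)) = -60.22 + j7.608 V
  V2 = 40.3·(cos(-45.0°) + j·sin(-45.0°)) = 28.5 - j28.5 V
Step 2 — Sum components: V_total = -31.72 - j20.89 V.
Step 3 — Convert to polar: |V_total| = 37.98 V, ∠V_total = -146.6°.

V_total = 37.98∠-146.6° V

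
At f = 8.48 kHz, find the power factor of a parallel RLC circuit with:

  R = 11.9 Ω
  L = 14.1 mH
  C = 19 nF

Step 1 — Angular frequency: ω = 2π·f = 2π·8480 = 5.328e+04 rad/s.
Step 2 — Component impedances:
  R: Z = R = 11.9 Ω
  L: Z = jωL = j·5.328e+04·0.0141 = 0 + j751.3 Ω
  C: Z = 1/(jωC) = -j/(ω·C) = 0 - j987.8 Ω
Step 3 — Parallel combination: 1/Z_total = 1/R + 1/L + 1/C; Z_total = 11.9 + j0.04514 Ω = 11.9∠0.2° Ω.
Step 4 — Power factor: PF = cos(φ) = Re(Z)/|Z| = 11.9/11.9 = 1.
Step 5 — Type: Im(Z) = 0.04514 ⇒ lagging (phase φ = 0.2°).

PF = 1 (lagging, φ = 0.2°)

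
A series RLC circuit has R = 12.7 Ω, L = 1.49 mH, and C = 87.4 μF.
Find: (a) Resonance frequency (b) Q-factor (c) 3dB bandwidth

Step 1 — Resonance: ω₀ = 1/√(LC) = 1/√(0.00149·8.74e-05) = 2771 rad/s.
Step 2 — f₀ = ω₀/(2π) = 441 Hz.
Step 3 — Series Q: Q = ω₀L/R = 2771·0.00149/12.7 = 0.3251.
Step 4 — Bandwidth: Δω = ω₀/Q = 8523 rad/s; BW = Δω/(2π) = 1357 Hz.

(a) f₀ = 441 Hz  (b) Q = 0.3251  (c) BW = 1357 Hz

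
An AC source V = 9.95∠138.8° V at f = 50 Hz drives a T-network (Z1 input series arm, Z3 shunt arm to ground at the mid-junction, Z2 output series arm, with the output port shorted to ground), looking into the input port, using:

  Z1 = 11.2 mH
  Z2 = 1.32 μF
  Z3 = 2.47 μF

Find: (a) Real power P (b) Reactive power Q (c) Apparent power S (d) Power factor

Step 1 — Angular frequency: ω = 2π·f = 2π·50 = 314.2 rad/s.
Step 2 — Component impedances:
  Z1: Z = jωL = j·314.2·0.0112 = 0 + j3.519 Ω
  Z2: Z = 1/(jωC) = -j/(ω·C) = 0 - j2411 Ω
  Z3: Z = 1/(jωC) = -j/(ω·C) = 0 - j1289 Ω
Step 3 — With the output port shorted to ground, the output series arm Z2 runs from the junction to ground; the shunt arm Z3 also runs from the junction to ground. They appear in parallel: Z3 || Z2 = 0 - j839.9 Ω.
Step 4 — Series with input arm Z1: Z_in = Z1 + (Z3 || Z2) = 0 - j836.3 Ω = 836.3∠-90.0° Ω.
Step 5 — Source phasor: V = 9.95∠138.8° V = -7.487 + j6.554 V.
Step 6 — Current: I = V / Z = -0.007836 - j0.008951 A = 0.0119∠-131.2° A.
Step 7 — Complex power: S = V·I* = 0 - j0.1184 VA.
Step 8 — Real power: P = Re(S) = 0 W.
Step 9 — Reactive power: Q = Im(S) = -0.1184 VAR.
Step 10 — Apparent power: |S| = 0.1184 VA.
Step 11 — Power factor: PF = P/|S| = 0 (leading).

(a) P = 0 W  (b) Q = -0.1184 VAR  (c) S = 0.1184 VA  (d) PF = 0 (leading)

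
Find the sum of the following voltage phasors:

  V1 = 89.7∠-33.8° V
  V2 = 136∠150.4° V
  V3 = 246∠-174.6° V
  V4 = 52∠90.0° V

Step 1 — Convert each phasor to rectangular form:
  V1 = 89.7·(cos(-33.8°) + j·sin(-33.8°)) = 74.54 - j49.9 V
  V2 = 136·(cos(150.4°) + j·sin(150.4°)) = -118.3 + j67.18 V
  V3 = 246·(cos(-174.6°) + j·sin(-174.6°)) = -244.9 - j23.15 V
  V4 = 52·(cos(90.0°) + j·sin(90.0°)) = 0 + j52 V
Step 2 — Sum components: V_total = -288.6 + j46.13 V.
Step 3 — Convert to polar: |V_total| = 292.3 V, ∠V_total = 170.9°.

V_total = 292.3∠170.9° V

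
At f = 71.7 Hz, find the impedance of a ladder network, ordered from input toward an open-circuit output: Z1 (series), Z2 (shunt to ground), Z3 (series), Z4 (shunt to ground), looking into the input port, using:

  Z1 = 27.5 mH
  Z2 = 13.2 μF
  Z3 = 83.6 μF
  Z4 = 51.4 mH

Step 1 — Angular frequency: ω = 2π·f = 2π·71.7 = 450.5 rad/s.
Step 2 — Component impedances:
  Z1: Z = jωL = j·450.5·0.0275 = 0 + j12.39 Ω
  Z2: Z = 1/(jωC) = -j/(ω·C) = 0 - j168.2 Ω
  Z3: Z = 1/(jωC) = -j/(ω·C) = 0 - j26.55 Ω
  Z4: Z = jωL = j·450.5·0.0514 = 0 + j23.16 Ω
Step 3 — Ladder network (open output): work backward from the far end, alternating series and parallel combinations. Z_in = 0 + j9.06 Ω = 9.06∠90.0° Ω.

Z = 0 + j9.06 Ω = 9.06∠90.0° Ω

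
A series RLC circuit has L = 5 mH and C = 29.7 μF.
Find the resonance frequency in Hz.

Step 1 — Resonance condition Im(Z)=0 gives ω₀ = 1/√(LC).
Step 2 — ω₀ = 1/√(0.005·2.97e-05) = 2595 rad/s.
Step 3 — f₀ = ω₀/(2π) = 413 Hz.

f₀ = 413 Hz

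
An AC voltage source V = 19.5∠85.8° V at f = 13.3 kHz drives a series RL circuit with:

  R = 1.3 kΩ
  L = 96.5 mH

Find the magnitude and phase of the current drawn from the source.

Step 1 — Angular frequency: ω = 2π·f = 2π·1.33e+04 = 8.357e+04 rad/s.
Step 2 — Component impedances:
  R: Z = R = 1300 Ω
  L: Z = jωL = j·8.357e+04·0.0965 = 0 + j8064 Ω
Step 3 — Series combination: Z_total = R + L = 1300 + j8064 Ω = 8168∠80.8° Ω.
Step 4 — Source phasor: V = 19.5∠85.8° V = 1.428 + j19.45 V.
Step 5 — Ohm's law: I = V / Z_total = (1.428 + j19.45) / (1300 + j8064) = 0.002378 + j0.0002063 A.
Step 6 — Convert to polar: |I| = 0.002387 A, ∠I = 5.0°.

I = 0.002387∠5.0° A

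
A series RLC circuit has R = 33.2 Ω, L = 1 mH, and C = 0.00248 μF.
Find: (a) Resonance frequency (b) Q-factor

Step 1 — Resonance condition Im(Z)=0 gives ω₀ = 1/√(LC).
Step 2 — ω₀ = 1/√(0.001·2.48e-09) = 6.35e+05 rad/s.
Step 3 — f₀ = ω₀/(2π) = 1.011e+05 Hz.
Step 4 — Series Q: Q = ω₀L/R = 6.35e+05·0.001/33.2 = 19.13.

(a) f₀ = 1.011e+05 Hz  (b) Q = 19.13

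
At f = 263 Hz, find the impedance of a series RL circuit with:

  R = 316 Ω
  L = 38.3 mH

Step 1 — Angular frequency: ω = 2π·f = 2π·263 = 1652 rad/s.
Step 2 — Component impedances:
  R: Z = R = 316 Ω
  L: Z = jωL = j·1652·0.0383 = 0 + j63.29 Ω
Step 3 — Series combination: Z_total = R + L = 316 + j63.29 Ω = 322.3∠11.3° Ω.

Z = 316 + j63.29 Ω = 322.3∠11.3° Ω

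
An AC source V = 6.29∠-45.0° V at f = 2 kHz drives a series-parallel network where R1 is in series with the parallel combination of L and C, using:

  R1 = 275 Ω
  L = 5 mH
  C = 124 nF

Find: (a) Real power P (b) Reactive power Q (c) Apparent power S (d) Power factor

Step 1 — Angular frequency: ω = 2π·f = 2π·2000 = 1.257e+04 rad/s.
Step 2 — Component impedances:
  R1: Z = R = 275 Ω
  L: Z = jωL = j·1.257e+04·0.005 = 0 + j62.83 Ω
  C: Z = 1/(jωC) = -j/(ω·C) = 0 - j641.8 Ω
Step 3 — Parallel branch: L || C = 1/(1/L + 1/C) = 0 + j69.65 Ω.
Step 4 — Series with R1: Z_total = R1 + (L || C) = 275 + j69.65 Ω = 283.7∠14.2° Ω.
Step 5 — Source phasor: V = 6.29∠-45.0° V = 4.448 - j4.448 V.
Step 6 — Current: I = V / Z = 0.01135 - j0.01905 A = 0.02217∠-59.2° A.
Step 7 — Complex power: S = V·I* = 0.1352 + j0.03424 VA.
Step 8 — Real power: P = Re(S) = 0.1352 W.
Step 9 — Reactive power: Q = Im(S) = 0.03424 VAR.
Step 10 — Apparent power: |S| = 0.1395 VA.
Step 11 — Power factor: PF = P/|S| = 0.9694 (lagging).

(a) P = 0.1352 W  (b) Q = 0.03424 VAR  (c) S = 0.1395 VA  (d) PF = 0.9694 (lagging)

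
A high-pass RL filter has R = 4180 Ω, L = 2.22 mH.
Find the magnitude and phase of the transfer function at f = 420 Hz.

Step 1 — Angular frequency: ω = 2π·420 = 2639 rad/s.
Step 2 — Transfer function: H(jω) = jωL/(R + jωL).
Step 3 — Numerator jωL = j·5.858; denominator R + jωL = 4180 + j5.858.
Step 4 — H = 1.964e-06 + j0.001402.
Step 5 — Magnitude: |H| = 0.001402 (-57.1 dB); phase: φ = 89.9°.

|H| = 0.001402 (-57.1 dB), φ = 89.9°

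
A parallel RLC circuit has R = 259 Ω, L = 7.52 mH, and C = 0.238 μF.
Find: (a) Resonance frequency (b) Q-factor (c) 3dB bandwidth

Step 1 — Resonance: ω₀ = 1/√(LC) = 1/√(0.00752·2.38e-07) = 2.364e+04 rad/s.
Step 2 — f₀ = ω₀/(2π) = 3762 Hz.
Step 3 — Parallel Q: Q = R/(ω₀L) = 259/(2.364e+04·0.00752) = 1.457.
Step 4 — Bandwidth: Δω = ω₀/Q = 1.622e+04 rad/s; BW = Δω/(2π) = 2582 Hz.

(a) f₀ = 3762 Hz  (b) Q = 1.457  (c) BW = 2582 Hz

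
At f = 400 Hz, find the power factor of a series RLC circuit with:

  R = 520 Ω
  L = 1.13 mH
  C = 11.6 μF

Step 1 — Angular frequency: ω = 2π·f = 2π·400 = 2513 rad/s.
Step 2 — Component impedances:
  R: Z = R = 520 Ω
  L: Z = jωL = j·2513·0.00113 = 0 + j2.84 Ω
  C: Z = 1/(jωC) = -j/(ω·C) = 0 - j34.3 Ω
Step 3 — Series combination: Z_total = R + L + C = 520 - j31.46 Ω = 521∠-3.5° Ω.
Step 4 — Power factor: PF = cos(φ) = Re(Z)/|Z| = 520/520.95 = 0.9982.
Step 5 — Type: Im(Z) = -31.46 ⇒ leading (phase φ = -3.5°).

PF = 0.9982 (leading, φ = -3.5°)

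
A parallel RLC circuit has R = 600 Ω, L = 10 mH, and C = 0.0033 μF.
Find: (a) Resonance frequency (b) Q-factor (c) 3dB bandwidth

Step 1 — Resonance: ω₀ = 1/√(LC) = 1/√(0.01·3.3e-09) = 1.741e+05 rad/s.
Step 2 — f₀ = ω₀/(2π) = 2.771e+04 Hz.
Step 3 — Parallel Q: Q = R/(ω₀L) = 600/(1.741e+05·0.01) = 0.3447.
Step 4 — Bandwidth: Δω = ω₀/Q = 5.051e+05 rad/s; BW = Δω/(2π) = 8.038e+04 Hz.

(a) f₀ = 2.771e+04 Hz  (b) Q = 0.3447  (c) BW = 8.038e+04 Hz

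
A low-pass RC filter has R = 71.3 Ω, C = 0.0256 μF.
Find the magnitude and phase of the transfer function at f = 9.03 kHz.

Step 1 — Angular frequency: ω = 2π·9030 = 5.674e+04 rad/s.
Step 2 — Transfer function: H(jω) = 1/(1 + jωRC).
Step 3 — Denominator: 1 + jωRC = 1 + j·5.674e+04·71.3·2.56e-08 = 1 + j0.1036.
Step 4 — H = 0.9894 - j0.1025.
Step 5 — Magnitude: |H| = 0.9947 (-0.0 dB); phase: φ = -5.9°.

|H| = 0.9947 (-0.0 dB), φ = -5.9°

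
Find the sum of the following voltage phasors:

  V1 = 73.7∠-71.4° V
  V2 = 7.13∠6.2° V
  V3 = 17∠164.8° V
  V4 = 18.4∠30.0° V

Step 1 — Convert each phasor to rectangular form:
  V1 = 73.7·(cos(-71.4°) + j·sin(-71.4°)) = 23.51 - j69.85 V
  V2 = 7.13·(cos(6.2°) + j·sin(6.2°)) = 7.088 + j0.77 V
  V3 = 17·(cos(164.8°) + j·sin(164.8°)) = -16.41 + j4.457 V
  V4 = 18.4·(cos(30.0°) + j·sin(30.0°)) = 15.93 + j9.2 V
Step 2 — Sum components: V_total = 30.13 - j55.42 V.
Step 3 — Convert to polar: |V_total| = 63.08 V, ∠V_total = -61.5°.

V_total = 63.08∠-61.5° V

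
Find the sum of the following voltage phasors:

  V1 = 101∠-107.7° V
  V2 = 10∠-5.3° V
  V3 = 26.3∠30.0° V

Step 1 — Convert each phasor to rectangular form:
  V1 = 101·(cos(-107.7°) + j·sin(-107.7°)) = -30.71 - j96.22 V
  V2 = 10·(cos(-5.3°) + j·sin(-5.3°)) = 9.957 - j0.9237 V
  V3 = 26.3·(cos(30.0°) + j·sin(30.0°)) = 22.78 + j13.15 V
Step 2 — Sum components: V_total = 2.026 - j83.99 V.
Step 3 — Convert to polar: |V_total| = 84.02 V, ∠V_total = -88.6°.

V_total = 84.02∠-88.6° V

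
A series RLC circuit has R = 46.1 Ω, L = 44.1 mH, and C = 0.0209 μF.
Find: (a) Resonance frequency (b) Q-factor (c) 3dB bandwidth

Step 1 — Resonance condition Im(Z)=0 gives ω₀ = 1/√(LC).
Step 2 — ω₀ = 1/√(0.0441·2.09e-08) = 3.294e+04 rad/s.
Step 3 — f₀ = ω₀/(2π) = 5242 Hz.
Step 4 — Series Q: Q = ω₀L/R = 3.294e+04·0.0441/46.1 = 31.51.
Step 5 — 3dB bandwidth: Δω = ω₀/Q = 1045 rad/s; BW = Δω/(2π) = 166.4 Hz.

(a) f₀ = 5242 Hz  (b) Q = 31.51  (c) BW = 166.4 Hz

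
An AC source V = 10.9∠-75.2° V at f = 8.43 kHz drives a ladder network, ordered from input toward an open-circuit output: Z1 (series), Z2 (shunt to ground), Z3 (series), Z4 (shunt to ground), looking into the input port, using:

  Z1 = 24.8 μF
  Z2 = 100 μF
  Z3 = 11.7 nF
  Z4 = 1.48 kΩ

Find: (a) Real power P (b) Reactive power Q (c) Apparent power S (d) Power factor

Step 1 — Angular frequency: ω = 2π·f = 2π·8430 = 5.297e+04 rad/s.
Step 2 — Component impedances:
  Z1: Z = 1/(jωC) = -j/(ω·C) = 0 - j0.7613 Ω
  Z2: Z = 1/(jωC) = -j/(ω·C) = 0 - j0.1888 Ω
  Z3: Z = 1/(jωC) = -j/(ω·C) = 0 - j1614 Ω
  Z4: Z = R = 1480 Ω
Step 3 — Ladder network (open output): work backward from the far end, alternating series and parallel combinations. Z_in = 1.1e-05 - j0.9501 Ω = 0.9501∠-90.0° Ω.
Step 4 — Source phasor: V = 10.9∠-75.2° V = 2.784 - j10.54 V.
Step 5 — Current: I = V / Z = 11.09 + j2.931 A = 11.47∠14.8° A.
Step 6 — Complex power: S = V·I* = 0.001448 - j125.1 VA.
Step 7 — Real power: P = Re(S) = 0.001448 W.
Step 8 — Reactive power: Q = Im(S) = -125.1 VAR.
Step 9 — Apparent power: |S| = 125.1 VA.
Step 10 — Power factor: PF = P/|S| = 1.158e-05 (leading).

(a) P = 0.001448 W  (b) Q = -125.1 VAR  (c) S = 125.1 VA  (d) PF = 1.158e-05 (leading)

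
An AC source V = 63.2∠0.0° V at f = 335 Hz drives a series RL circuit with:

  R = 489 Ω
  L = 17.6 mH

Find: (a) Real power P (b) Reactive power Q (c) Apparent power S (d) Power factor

Step 1 — Angular frequency: ω = 2π·f = 2π·335 = 2105 rad/s.
Step 2 — Component impedances:
  R: Z = R = 489 Ω
  L: Z = jωL = j·2105·0.0176 = 0 + j37.05 Ω
Step 3 — Series combination: Z_total = R + L = 489 + j37.05 Ω = 490.4∠4.3° Ω.
Step 4 — Source phasor: V = 63.2∠0.0° V = 63.2 V.
Step 5 — Current: I = V / Z = 0.1285 - j0.009735 A = 0.1289∠-4.3° A.
Step 6 — Complex power: S = V·I* = 8.122 + j0.6153 VA.
Step 7 — Real power: P = Re(S) = 8.122 W.
Step 8 — Reactive power: Q = Im(S) = 0.6153 VAR.
Step 9 — Apparent power: |S| = 8.145 VA.
Step 10 — Power factor: PF = P/|S| = 0.9971 (lagging).

(a) P = 8.122 W  (b) Q = 0.6153 VAR  (c) S = 8.145 VA  (d) PF = 0.9971 (lagging)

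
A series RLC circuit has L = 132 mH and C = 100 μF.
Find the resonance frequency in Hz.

Step 1 — Resonance condition Im(Z)=0 gives ω₀ = 1/√(LC).
Step 2 — ω₀ = 1/√(0.132·0.0001) = 275.2 rad/s.
Step 3 — f₀ = ω₀/(2π) = 43.81 Hz.

f₀ = 43.81 Hz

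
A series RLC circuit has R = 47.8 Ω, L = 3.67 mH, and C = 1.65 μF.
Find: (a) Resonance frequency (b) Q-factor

Step 1 — Resonance condition Im(Z)=0 gives ω₀ = 1/√(LC).
Step 2 — ω₀ = 1/√(0.00367·1.65e-06) = 1.285e+04 rad/s.
Step 3 — f₀ = ω₀/(2π) = 2045 Hz.
Step 4 — Series Q: Q = ω₀L/R = 1.285e+04·0.00367/47.8 = 0.9867.

(a) f₀ = 2045 Hz  (b) Q = 0.9867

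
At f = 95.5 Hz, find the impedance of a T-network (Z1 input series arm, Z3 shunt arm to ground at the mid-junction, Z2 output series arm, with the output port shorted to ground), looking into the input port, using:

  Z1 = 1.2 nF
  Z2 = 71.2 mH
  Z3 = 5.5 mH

Step 1 — Angular frequency: ω = 2π·f = 2π·95.5 = 600 rad/s.
Step 2 — Component impedances:
  Z1: Z = 1/(jωC) = -j/(ω·C) = 0 - j1.389e+06 Ω
  Z2: Z = jωL = j·600·0.0712 = 0 + j42.72 Ω
  Z3: Z = jωL = j·600·0.0055 = 0 + j3.3 Ω
Step 3 — With the output port shorted to ground, the output series arm Z2 runs from the junction to ground; the shunt arm Z3 also runs from the junction to ground. They appear in parallel: Z3 || Z2 = 0 + j3.064 Ω.
Step 4 — Series with input arm Z1: Z_in = Z1 + (Z3 || Z2) = 0 - j1.389e+06 Ω = 1.389e+06∠-90.0° Ω.

Z = 0 - j1.389e+06 Ω = 1.389e+06∠-90.0° Ω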